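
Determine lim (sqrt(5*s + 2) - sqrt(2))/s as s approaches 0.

5*√(2)/4

Substitution gives 0/0. Multiply numerator and denominator by the conjugate √(2 + 5s) + √2.
The numerator becomes (2 + 5s) − 2 = 5s, so the expression simplifies to 5/(√(2 + 5s) + √2).
Letting s → 0 gives 5/(2√2) = 5*√(2)/4.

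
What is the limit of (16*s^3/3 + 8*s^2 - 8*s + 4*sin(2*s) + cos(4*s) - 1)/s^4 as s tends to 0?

32/3

Substitution gives 0/0; apply L'Hôpital's rule 4 times.
After differentiating numerator and denominator 4 times the quotient is (64*sin(2*s) + 256*cos(4*s))/(24); at s = 0 this is 32/3.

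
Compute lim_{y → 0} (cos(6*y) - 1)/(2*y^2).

-9

Direct substitution gives 0/0.
Apply L'Hôpital: lim (-6*sin(6*y))/(4*y), still 0/0.
After 2 applications of L'Hôpital's rule the quotient is (-36*cos(6*y))/(4); substituting y = 0 gives -9.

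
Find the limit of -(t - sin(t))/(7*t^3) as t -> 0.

Direct substitution gives 0/0.
Apply L'Hôpital: lim (1 - cos(t))/(-21*t^2), still 0/0.
Apply L'Hôpital: lim (sin(t))/(-42*t), still 0/0.
After 3 applications of L'Hôpital's rule the quotient is (cos(t))/(-42); substituting t = 0 gives -1/42.

-1/42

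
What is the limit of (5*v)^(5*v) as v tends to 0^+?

Base → 0⁺ and exponent → 0⁺: a 0^0 form.
Take logs: 5v·ln(5v). This is 0·(−∞); rewriting as ln(5v)/(1/(5v)) and applying L'Hôpital gives 0.
Hence the limit is e^0 = 1.

1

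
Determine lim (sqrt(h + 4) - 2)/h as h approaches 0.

1/4

Substitution gives 0/0. Multiply numerator and denominator by the conjugate √(4 + h) + √4.
The numerator becomes (4 + h) − 4 = h, so the expression simplifies to 1/(√(4 + h) + √4).
Letting h → 0 gives 1/(2√4) = 1/4.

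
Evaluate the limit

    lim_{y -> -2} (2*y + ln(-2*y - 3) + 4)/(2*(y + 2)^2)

Direct substitution gives 0/0.
Apply L'Hôpital: lim (2 - 2/(-2*y - 3))/(4*y + 8), still 0/0.
After 2 applications of L'Hôpital's rule the quotient is (-4/(-2*y - 3)^2)/(4); substituting y = -2 gives -1.

-1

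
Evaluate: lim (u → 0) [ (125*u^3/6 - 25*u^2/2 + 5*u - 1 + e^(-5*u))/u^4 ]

Direct substitution gives 0/0.
Apply L'Hôpital: lim (125*u^2/2 - 25*u + 5 - 5*e^(-5*u))/(4*u^3), still 0/0.
Apply L'Hôpital: lim (125*u - 25 + 25*e^(-5*u))/(12*u^2), still 0/0.
Apply L'Hôpital: lim (125 - 125*e^(-5*u))/(24*u), still 0/0.
After 4 applications of L'Hôpital's rule the quotient is (625*e^(-5*u))/(24); substituting u = 0 gives 625/24.

625/24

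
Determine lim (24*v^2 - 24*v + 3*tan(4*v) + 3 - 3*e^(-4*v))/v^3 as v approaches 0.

Substitution gives 0/0 (the numerator vanishes to order 3).
Expand each term to order v^3: the coefficient of v^3 in 3·tan(4v) is 64 and in -3·e^(-4v) is 32.
Lower-order terms cancel with the polynomial part, so the numerator is (96)·v^3 + o(v^3), and the limit is (96)/(1) = 96.

96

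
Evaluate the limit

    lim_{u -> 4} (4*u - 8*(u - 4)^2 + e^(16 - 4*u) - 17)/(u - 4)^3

-32/3

Direct substitution gives 0/0.
Apply L'Hôpital: lim (-16*u - 4*e^(16 - 4*u) + 68)/(3*(u - 4)^2), still 0/0.
Apply L'Hôpital: lim (16*e^(16 - 4*u) - 16)/(6*u - 24), still 0/0.
After 3 applications of L'Hôpital's rule the quotient is (-64*e^(16 - 4*u))/(6); substituting u = 4 gives -32/3.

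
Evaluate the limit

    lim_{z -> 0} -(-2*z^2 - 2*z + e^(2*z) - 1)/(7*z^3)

-4/21

Direct substitution gives 0/0.
Apply L'Hôpital: lim (-4*z + 2*e^(2*z) - 2)/(-21*z^2), still 0/0.
Apply L'Hôpital: lim (4*e^(2*z) - 4)/(-42*z), still 0/0.
After 3 applications of L'Hôpital's rule the quotient is (8*e^(2*z))/(-42); substituting z = 0 gives -4/21.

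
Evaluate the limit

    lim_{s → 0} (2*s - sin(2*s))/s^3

Direct substitution gives 0/0.
Apply L'Hôpital: lim (2 - 2*cos(2*s))/(3*s^2), still 0/0.
Apply L'Hôpital: lim (4*sin(2*s))/(6*s), still 0/0.
After 3 applications of L'Hôpital's rule the quotient is (8*cos(2*s))/(6); substituting s = 0 gives 4/3.

4/3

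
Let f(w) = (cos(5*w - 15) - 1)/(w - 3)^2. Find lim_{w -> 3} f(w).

-25/2

Direct substitution gives 0/0.
Apply L'Hôpital: lim (-5*sin(5*w - 15))/(2*w - 6), still 0/0.
After 2 applications of L'Hôpital's rule the quotient is (-25*cos(5*w - 15))/(2); substituting w = 3 gives -25/2.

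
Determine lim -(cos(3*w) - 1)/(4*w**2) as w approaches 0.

9/8

Direct substitution gives 0/0.
Apply L'Hôpital: lim (-3*sin(3*w))/(-8*w), still 0/0.
After 2 applications of L'Hôpital's rule the quotient is (-9*cos(3*w))/(-8); substituting w = 0 gives 9/8.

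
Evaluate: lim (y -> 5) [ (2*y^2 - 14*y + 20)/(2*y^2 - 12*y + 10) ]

Direct substitution gives 0/0, so factor. Both numerator and denominator have (y - 5) as a factor.
After cancelling, the expression reduces to (2*y - 4)/(2*y - 2).
Substituting y = 5 gives 3/4.

3/4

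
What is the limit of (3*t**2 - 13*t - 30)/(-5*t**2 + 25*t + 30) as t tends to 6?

-23/35

Direct substitution gives 0/0, so factor. Both numerator and denominator have (t - 6) as a factor.
After cancelling, the expression reduces to (3*t + 5)/(-5*t - 5).
Substituting t = 6 gives -23/35.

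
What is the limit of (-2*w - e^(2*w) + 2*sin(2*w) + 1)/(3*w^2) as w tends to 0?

-2/3

Substitution gives 0/0; apply L'Hôpital's rule 2 times.
After differentiating numerator and denominator 2 times the quotient is (-4*e^(2*w) - 8*sin(2*w))/(6); at w = 0 this is -2/3.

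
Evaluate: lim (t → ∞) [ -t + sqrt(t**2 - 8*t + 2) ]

This has the form ∞ − ∞. Multiply and divide by the conjugate √(t^2 - 8*t + 2) + t.
That gives (-8t + 2) / (√(t^2 - 8*t + 2) + t).
Divide numerator and denominator by t: the limit is -8/(2·1) = -4.

-4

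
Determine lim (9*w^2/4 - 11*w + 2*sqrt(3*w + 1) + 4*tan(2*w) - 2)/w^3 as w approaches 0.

Substitution gives 0/0 (the numerator vanishes to order 3).
Expand each term to order w^3: the coefficient of w^3 in 4·tan(2w) is 32/3 and in 2·√(1 + 3w) is 27/8.
Lower-order terms cancel with the polynomial part, so the numerator is (337/24)·w^3 + o(w^3), and the limit is (337/24)/(1) = 337/24.

337/24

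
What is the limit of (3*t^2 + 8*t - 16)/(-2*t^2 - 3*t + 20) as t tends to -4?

Since t = -4 makes numerator and denominator zero, (t + 4) divides both.
Cancelling it gives (3*t - 4)/(5 - 2*t); now plug in t = -4 to get -16/13.

-16/13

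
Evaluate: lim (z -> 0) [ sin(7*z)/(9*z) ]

7/9

Substitution gives 0/0.
Write it as (7/9)·sin(7z)/(7z); since sin(u)/u → 1, the limit is 7/9.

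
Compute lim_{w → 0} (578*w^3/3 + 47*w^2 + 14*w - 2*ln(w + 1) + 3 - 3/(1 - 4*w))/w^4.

Substitution gives 0/0 (the numerator vanishes to order 4).
Expand each term to order w^4: the coefficient of w^4 in -2·ln(1 + w) is 1/2 and in -3·1/(1 - 4w) is -768.
Lower-order terms cancel with the polynomial part, so the numerator is (-1535/2)·w^4 + o(w^4), and the limit is (-1535/2)/(1) = -1535/2.

-1535/2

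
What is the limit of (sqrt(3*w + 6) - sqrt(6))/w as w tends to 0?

Substitution gives 0/0. Multiply numerator and denominator by the conjugate √(6 + 3w) + √6.
The numerator becomes (6 + 3w) − 6 = 3w, so the expression simplifies to 3/(√(6 + 3w) + √6).
Letting w → 0 gives 3/(2√6) = √(6)/4.

√(6)/4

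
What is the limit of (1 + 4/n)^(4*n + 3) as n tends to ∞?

The base → 1 and the exponent → ∞: a 1^∞ form.
Take logarithms: (4n + 3)·ln(1 + 4/n). Since ln(1+u) ~ u for small u, this behaves like (4n)·(4/n) → 16.
So the limit is e^(16).

e^(16)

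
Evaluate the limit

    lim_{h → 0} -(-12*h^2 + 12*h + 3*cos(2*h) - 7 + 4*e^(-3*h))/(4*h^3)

Substitution gives 0/0; apply L'Hôpital's rule 3 times.
After differentiating numerator and denominator 3 times the quotient is (24*sin(2*h) - 108*e^(-3*h))/(-24); at h = 0 this is 9/2.

9/2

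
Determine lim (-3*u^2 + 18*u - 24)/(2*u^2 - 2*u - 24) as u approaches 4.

-3/7

Since u = 4 makes numerator and denominator zero, (u - 4) divides both.
Cancelling it gives (6 - 3*u)/(2*u + 6); now plug in u = 4 to get -3/7.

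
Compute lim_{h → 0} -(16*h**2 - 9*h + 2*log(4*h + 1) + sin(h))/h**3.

-85/2

Substitution gives 0/0 (the numerator vanishes to order 3).
Expand each term to order h^3: the coefficient of h^3 in sin(h) is -1/6 and in 2·ln(1 + 4h) is 128/3.
Lower-order terms cancel with the polynomial part, so the numerator is (85/2)·h^3 + o(h^3), and the limit is (85/2)/(-1) = -85/2.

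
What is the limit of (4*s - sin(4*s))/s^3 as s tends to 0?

32/3

Direct substitution gives 0/0.
Apply L'Hôpital: lim (4 - 4*cos(4*s))/(3*s^2), still 0/0.
Apply L'Hôpital: lim (16*sin(4*s))/(6*s), still 0/0.
After 3 applications of L'Hôpital's rule the quotient is (64*cos(4*s))/(6); substituting s = 0 gives 32/3.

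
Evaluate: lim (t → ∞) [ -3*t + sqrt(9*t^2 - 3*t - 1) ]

-1/2

This has the form ∞ − ∞. Multiply and divide by the conjugate √(9*t^2 - 3*t - 1) + 3t.
That gives (-3t - 1) / (√(9*t^2 - 3*t - 1) + 3t).
Divide numerator and denominator by t: the limit is -3/(2·3) = -1/2.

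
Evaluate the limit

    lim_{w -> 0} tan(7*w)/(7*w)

Substitution gives 0/0.
Since tan(u)/u → 1 as u → 0, tan(7w)/(7w) → 1 and the limit is 7/7 = 1.

1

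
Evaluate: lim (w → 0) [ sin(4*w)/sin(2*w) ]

2

Substitution gives 0/0.
Divide numerator and denominator by w: sin(4w)/w → 4 and sin(2w)/w → 2, so the limit is 1·4/2 = 2.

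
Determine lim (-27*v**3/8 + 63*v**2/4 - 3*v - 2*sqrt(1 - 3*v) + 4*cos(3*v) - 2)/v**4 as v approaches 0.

Substitution gives 0/0; apply L'Hôpital's rule 4 times.
After differentiating numerator and denominator 4 times the quotient is (324*cos(3*v) + 1215/(8*(1 - 3*v)^(7/2)))/(24); at v = 0 this is 1269/64.

1269/64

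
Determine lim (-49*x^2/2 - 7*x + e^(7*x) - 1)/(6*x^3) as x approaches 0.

Direct substitution gives 0/0.
Apply L'Hôpital: lim (-49*x + 7*e^(7*x) - 7)/(18*x^2), still 0/0.
Apply L'Hôpital: lim (49*e^(7*x) - 49)/(36*x), still 0/0.
After 3 applications of L'Hôpital's rule the quotient is (343*e^(7*x))/(36); substituting x = 0 gives 343/36.

343/36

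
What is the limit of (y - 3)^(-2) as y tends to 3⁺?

As y → 3⁺, (y - 3) → 0⁺, so (y - 3)^2 → 0⁺ and 1/(y - 3)^2 → ∞.

∞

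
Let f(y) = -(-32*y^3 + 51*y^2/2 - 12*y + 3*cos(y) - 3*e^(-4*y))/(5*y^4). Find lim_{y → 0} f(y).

Substitution gives 0/0 (the numerator vanishes to order 4).
Expand each term to order y^4: the coefficient of y^4 in -3·e^(-4y) is -32 and in 3·cos(y) is 1/8.
Lower-order terms cancel with the polynomial part, so the numerator is (-255/8)·y^4 + o(y^4), and the limit is (-255/8)/(-5) = 51/8.

51/8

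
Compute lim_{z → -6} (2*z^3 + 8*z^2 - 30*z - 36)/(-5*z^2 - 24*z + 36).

5/2

At z = -6 both the top and bottom vanish — a removable singularity. Factoring out (z + 6) from each leaves (2*z^2 - 4*z - 6)/(6 - 5*z), which at z = -6 equals 5/2.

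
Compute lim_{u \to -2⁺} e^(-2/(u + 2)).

As u → -2⁺, -2/(u + 2) → −∞, so e^(-2/(u + 2)) → 0.

0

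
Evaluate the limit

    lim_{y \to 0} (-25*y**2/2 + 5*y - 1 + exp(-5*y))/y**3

-125/6

Direct substitution gives 0/0.
Apply L'Hôpital: lim (-25*y + 5 - 5*e^(-5*y))/(3*y^2), still 0/0.
Apply L'Hôpital: lim (-25 + 25*e^(-5*y))/(6*y), still 0/0.
After 3 applications of L'Hôpital's rule the quotient is (-125*e^(-5*y))/(6); substituting y = 0 gives -125/6.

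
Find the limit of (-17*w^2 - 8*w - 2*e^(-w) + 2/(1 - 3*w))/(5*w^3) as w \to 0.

Substitution gives 0/0 (the numerator vanishes to order 3).
Expand each term to order w^3: the coefficient of w^3 in -2·e^(-w) is 1/3 and in 2·1/(1 - 3w) is 54.
Lower-order terms cancel with the polynomial part, so the numerator is (163/3)·w^3 + o(w^3), and the limit is (163/3)/(5) = 163/15.

163/15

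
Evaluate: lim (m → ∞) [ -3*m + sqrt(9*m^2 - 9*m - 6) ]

-3/2

An ∞ − ∞ form. Rationalising with the conjugate, the difference becomes (-9m - 6) / (√(9*m^2 - 9*m - 6) + 3m).
For large m the denominator behaves like 2·3m, so the quotient tends to -9/6 = -3/2.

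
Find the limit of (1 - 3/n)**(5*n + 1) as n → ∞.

Write it as [(1 - 3/n)^n]^(5) · (1 - 3/n)^(1). The bracketed term tends to e^(-3) and the second factor to 1, so the limit is e^(-15).

e^(-15)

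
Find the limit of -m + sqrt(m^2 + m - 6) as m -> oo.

This has the form ∞ − ∞. Multiply and divide by the conjugate √(m^2 + m - 6) + m.
That gives (m - 6) / (√(m^2 + m - 6) + m).
Divide numerator and denominator by m: the limit is 1/(2·1) = 1/2.

1/2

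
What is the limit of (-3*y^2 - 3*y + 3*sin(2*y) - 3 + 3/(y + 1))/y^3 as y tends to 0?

-7

Substitution gives 0/0; apply L'Hôpital's rule 3 times.
After differentiating numerator and denominator 3 times the quotient is (-24*cos(2*y) - 18/(y + 1)^4)/(6); at y = 0 this is -7.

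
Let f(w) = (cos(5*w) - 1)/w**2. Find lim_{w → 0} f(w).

-25/2

Direct substitution gives 0/0.
Apply L'Hôpital: lim (-5*sin(5*w))/(2*w), still 0/0.
After 2 applications of L'Hôpital's rule the quotient is (-25*cos(5*w))/(2); substituting w = 0 gives -25/2.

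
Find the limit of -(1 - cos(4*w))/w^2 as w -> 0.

-8

Substitution gives 0/0.
Use (1 − cos u)/u² → 1/2 with u = 4w: the limit is 4²/(2·(-1)) = -8.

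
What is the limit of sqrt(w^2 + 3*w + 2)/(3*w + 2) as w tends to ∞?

For large |w|, √(w^2 + 3*w + 2) ≈ √1·|w| and the denominator ≈ 3w.
Since w → +∞, |w| = w, giving √1/(3) = 1/3.

1/3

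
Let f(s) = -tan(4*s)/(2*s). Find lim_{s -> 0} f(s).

Substitution gives 0/0.
Since tan(u)/u → 1 as u → 0, tan(4s)/(4s) → 1 and the limit is 4/(-2) = -2.

-2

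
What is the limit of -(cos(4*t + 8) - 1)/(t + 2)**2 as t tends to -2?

8

Direct substitution gives 0/0.
Apply L'Hôpital: lim (-4*sin(4*t + 8))/(-2*t - 4), still 0/0.
After 2 applications of L'Hôpital's rule the quotient is (-16*cos(4*t + 8))/(-2); substituting t = -2 gives 8.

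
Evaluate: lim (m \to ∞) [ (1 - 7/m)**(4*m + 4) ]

e^(-28)

The base → 1 and the exponent → ∞: a 1^∞ form.
Take logarithms: (4m + 4)·ln(1 - 7/m). Since ln(1+u) ~ u for small u, this behaves like (4m)·(-7/m) → -28.
So the limit is e^(-28).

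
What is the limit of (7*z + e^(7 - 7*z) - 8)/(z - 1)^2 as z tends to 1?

49/2

Direct substitution gives 0/0.
Apply L'Hôpital: lim (7 - 7*e^(7 - 7*z))/(2*z - 2), still 0/0.
After 2 applications of L'Hôpital's rule the quotient is (49*e^(7 - 7*z))/(2); substituting z = 1 gives 49/2.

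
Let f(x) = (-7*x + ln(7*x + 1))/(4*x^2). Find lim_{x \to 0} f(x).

-49/8

Direct substitution gives 0/0.
Apply L'Hôpital: lim (-7 + 7/(7*x + 1))/(8*x), still 0/0.
After 2 applications of L'Hôpital's rule the quotient is (-49/(7*x + 1)^2)/(8); substituting x = 0 gives -49/8.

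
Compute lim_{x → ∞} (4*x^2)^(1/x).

1

Base → ∞ and exponent → 0: an ∞^0 form.
Take logs: (1/x)·ln(4·x^2) = (ln 4 + 2·ln x)/x → 0.
So the limit is e^0 = 1.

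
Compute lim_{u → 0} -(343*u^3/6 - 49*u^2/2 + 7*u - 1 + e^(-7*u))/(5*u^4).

Direct substitution gives 0/0.
Apply L'Hôpital: lim (343*u^2/2 - 49*u + 7 - 7*e^(-7*u))/(-20*u^3), still 0/0.
Apply L'Hôpital: lim (343*u - 49 + 49*e^(-7*u))/(-60*u^2), still 0/0.
Apply L'Hôpital: lim (343 - 343*e^(-7*u))/(-120*u), still 0/0.
After 4 applications of L'Hôpital's rule the quotient is (2401*e^(-7*u))/(-120); substituting u = 0 gives -2401/120.

-2401/120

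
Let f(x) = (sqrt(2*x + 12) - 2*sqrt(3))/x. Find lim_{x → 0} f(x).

A 0/0 form; rationalise with √(12 + 2x) + √12. This collapses the numerator to 2x, leaving 2/(√(12 + 2x) + √12) → 2/(2√12) = √(3)/6.

√(3)/6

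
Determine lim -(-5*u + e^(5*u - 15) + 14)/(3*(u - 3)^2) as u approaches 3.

Direct substitution gives 0/0.
Apply L'Hôpital: lim (5*e^(5*u - 15) - 5)/(18 - 6*u), still 0/0.
After 2 applications of L'Hôpital's rule the quotient is (25*e^(5*u - 15))/(-6); substituting u = 3 gives -25/6.

-25/6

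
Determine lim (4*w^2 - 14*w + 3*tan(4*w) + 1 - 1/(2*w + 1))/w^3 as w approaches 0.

Substitution gives 0/0; apply L'Hôpital's rule 3 times.
After differentiating numerator and denominator 3 times the quotient is (1152*tan(4*w)^2/cos(4*w)^2 + 384/cos(4*w)^2 + 48/(2*w + 1)^4)/(6); at w = 0 this is 72.

72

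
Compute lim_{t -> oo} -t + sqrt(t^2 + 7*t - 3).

7/2

This has the form ∞ − ∞. Multiply and divide by the conjugate √(t^2 + 7*t - 3) + t.
That gives (7t - 3) / (√(t^2 + 7*t - 3) + t).
Divide numerator and denominator by t: the limit is 7/(2·1) = 7/2.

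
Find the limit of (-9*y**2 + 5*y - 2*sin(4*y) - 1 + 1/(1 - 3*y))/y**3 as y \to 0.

145/3

Substitution gives 0/0; apply L'Hôpital's rule 3 times.
After differentiating numerator and denominator 3 times the quotient is (128*cos(4*y) + 162/(3*y - 1)^4)/(6); at y = 0 this is 145/3.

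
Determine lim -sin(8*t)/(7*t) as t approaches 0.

Substitution gives 0/0.
Write it as (8/(-7))·sin(8t)/(8t); since sin(u)/u → 1, the limit is -8/7.

-8/7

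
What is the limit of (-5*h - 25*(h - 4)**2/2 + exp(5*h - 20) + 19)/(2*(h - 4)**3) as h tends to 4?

125/12

Direct substitution gives 0/0.
Apply L'Hôpital: lim (-25*h + 5*e^(5*h - 20) + 95)/(6*(h - 4)^2), still 0/0.
Apply L'Hôpital: lim (25*e^(5*h - 20) - 25)/(12*h - 48), still 0/0.
After 3 applications of L'Hôpital's rule the quotient is (125*e^(5*h - 20))/(12); substituting h = 4 gives 125/12.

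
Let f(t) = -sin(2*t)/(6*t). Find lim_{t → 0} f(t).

Substitution gives 0/0.
Write it as (2/(-6))·sin(2t)/(2t); since sin(u)/u → 1, the limit is -1/3.

-1/3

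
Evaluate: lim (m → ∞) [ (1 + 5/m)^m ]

Write it as [(1 + 5/m)^m]^(1) · (1 + 5/m)^(0). The bracketed term tends to e^(5) and the second factor to 1, so the limit is e^(5).

e^(5)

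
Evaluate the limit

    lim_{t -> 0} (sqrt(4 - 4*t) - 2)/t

Substitution gives 0/0. Multiply numerator and denominator by the conjugate √(4 - 4t) + √4.
The numerator becomes (4 - 4t) − 4 = -4t, so the expression simplifies to -4/(√(4 - 4t) + √4).
Letting t → 0 gives -4/(2√4) = -1.

-1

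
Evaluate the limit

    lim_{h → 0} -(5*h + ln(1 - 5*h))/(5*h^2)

5/2

Direct substitution gives 0/0.
Apply L'Hôpital: lim (5 - 5/(1 - 5*h))/(-10*h), still 0/0.
After 2 applications of L'Hôpital's rule the quotient is (-25/(1 - 5*h)^2)/(-10); substituting h = 0 gives 5/2.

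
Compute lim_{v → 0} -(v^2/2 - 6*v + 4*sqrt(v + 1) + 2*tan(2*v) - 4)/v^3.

-67/12

Substitution gives 0/0; apply L'Hôpital's rule 3 times.
After differentiating numerator and denominator 3 times the quotient is (96*tan(2*v)^2/cos(2*v)^2 + 32/cos(2*v)^2 + 3/(2*(v + 1)^(5/2)))/(-6); at v = 0 this is -67/12.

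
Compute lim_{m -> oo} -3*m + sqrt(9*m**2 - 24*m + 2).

-4

This has the form ∞ − ∞. Multiply and divide by the conjugate √(9*m^2 - 24*m + 2) + 3m.
That gives (-24m + 2) / (√(9*m^2 - 24*m + 2) + 3m).
Divide numerator and denominator by m: the limit is -24/(2·3) = -4.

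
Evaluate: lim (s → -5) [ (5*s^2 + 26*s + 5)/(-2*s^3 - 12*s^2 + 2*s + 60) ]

At s = -5 both the top and bottom vanish — a removable singularity. Factoring out (s + 5) from each leaves (5*s + 1)/(-2*s^2 - 2*s + 12), which at s = -5 equals 6/7.

6/7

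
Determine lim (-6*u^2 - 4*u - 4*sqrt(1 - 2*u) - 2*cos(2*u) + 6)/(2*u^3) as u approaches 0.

1

Substitution gives 0/0 (the numerator vanishes to order 3).
Expand each term to order u^3: the coefficient of u^3 in -4·√(1 - 2u) is 2 and in -2·cos(2u) is 0.
Lower-order terms cancel with the polynomial part, so the numerator is (2)·u^3 + o(u^3), and the limit is (2)/(2) = 1.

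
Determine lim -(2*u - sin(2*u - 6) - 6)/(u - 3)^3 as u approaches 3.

-4/3

Direct substitution gives 0/0.
Apply L'Hôpital: lim (2 - 2*cos(2*u - 6))/(-3*(u - 3)^2), still 0/0.
Apply L'Hôpital: lim (4*sin(2*u - 6))/(18 - 6*u), still 0/0.
After 3 applications of L'Hôpital's rule the quotient is (8*cos(2*u - 6))/(-6); substituting u = 3 gives -4/3.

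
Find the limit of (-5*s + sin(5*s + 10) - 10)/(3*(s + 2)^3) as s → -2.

Direct substitution gives 0/0.
Apply L'Hôpital: lim (5*cos(5*s + 10) - 5)/(9*(s + 2)^2), still 0/0.
Apply L'Hôpital: lim (-25*sin(5*s + 10))/(18*s + 36), still 0/0.
After 3 applications of L'Hôpital's rule the quotient is (-125*cos(5*s + 10))/(18); substituting s = -2 gives -125/18.

-125/18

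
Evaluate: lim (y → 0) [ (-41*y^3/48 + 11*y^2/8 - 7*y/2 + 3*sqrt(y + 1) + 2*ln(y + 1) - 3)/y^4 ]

Substitution gives 0/0; apply L'Hôpital's rule 4 times.
After differentiating numerator and denominator 4 times the quotient is (-12/(y + 1)^4 - 45/(16*(y + 1)^(7/2)))/(24); at y = 0 this is -79/128.

-79/128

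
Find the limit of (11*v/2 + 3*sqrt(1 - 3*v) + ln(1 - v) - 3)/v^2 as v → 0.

-31/8

Substitution gives 0/0 (the numerator vanishes to order 2).
Expand each term to order v^2: the coefficient of v^2 in ln(1 - v) is -1/2 and in 3·√(1 - 3v) is -27/8.
Lower-order terms cancel with the polynomial part, so the numerator is (-31/8)·v^2 + o(v^2), and the limit is (-31/8)/(1) = -31/8.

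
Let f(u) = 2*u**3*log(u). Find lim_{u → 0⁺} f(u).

0

This is a 0·(−∞) form. Rewrite as 2·ln(u) / u^(−3) and apply L'Hôpital:
the derivative quotient is 2·(1/u) / (−3·u^(−4)) = (-2/3)·u^3 → 0.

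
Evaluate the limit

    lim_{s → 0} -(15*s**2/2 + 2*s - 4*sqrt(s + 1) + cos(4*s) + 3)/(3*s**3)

1/12

Substitution gives 0/0; apply L'Hôpital's rule 3 times.
After differentiating numerator and denominator 3 times the quotient is (64*sin(4*s) - 3/(2*(s + 1)^(5/2)))/(-18); at s = 0 this is 1/12.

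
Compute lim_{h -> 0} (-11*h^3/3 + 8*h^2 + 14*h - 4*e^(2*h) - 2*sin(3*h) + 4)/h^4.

-8/3

Substitution gives 0/0 (the numerator vanishes to order 4).
Expand each term to order h^4: the coefficient of h^4 in -4·e^(2h) is -8/3 and in -2·sin(3h) is 0.
Lower-order terms cancel with the polynomial part, so the numerator is (-8/3)·h^4 + o(h^4), and the limit is (-8/3)/(1) = -8/3.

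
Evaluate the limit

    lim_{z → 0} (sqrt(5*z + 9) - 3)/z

A 0/0 form; rationalise with √(9 + 5z) + √9. This collapses the numerator to 5z, leaving 5/(√(9 + 5z) + √9) → 5/(2√9) = 5/6.

5/6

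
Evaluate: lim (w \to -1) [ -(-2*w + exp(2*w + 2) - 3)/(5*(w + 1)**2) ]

-2/5

Direct substitution gives 0/0.
Apply L'Hôpital: lim (2*e^(2*w + 2) - 2)/(-10*w - 10), still 0/0.
After 2 applications of L'Hôpital's rule the quotient is (4*e^(2*w + 2))/(-10); substituting w = -1 gives -2/5.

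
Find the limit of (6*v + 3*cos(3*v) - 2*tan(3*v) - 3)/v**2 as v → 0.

Substitution gives 0/0; apply L'Hôpital's rule 2 times.
After differentiating numerator and denominator 2 times the quotient is (-36*sin(3*v)/cos(3*v)^3 - 27*cos(3*v))/(2); at v = 0 this is -27/2.

-27/2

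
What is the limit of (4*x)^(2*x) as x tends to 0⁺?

Base → 0⁺ and exponent → 0⁺: a 0^0 form.
Take logs: 2x·ln(4x). This is 0·(−∞); rewriting as ln(4x)/(1/(2x)) and applying L'Hôpital gives 0.
Hence the limit is e^0 = 1.

1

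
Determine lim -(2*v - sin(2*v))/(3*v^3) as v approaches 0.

Direct substitution gives 0/0.
Apply L'Hôpital: lim (2 - 2*cos(2*v))/(-9*v^2), still 0/0.
Apply L'Hôpital: lim (4*sin(2*v))/(-18*v), still 0/0.
After 3 applications of L'Hôpital's rule the quotient is (8*cos(2*v))/(-18); substituting v = 0 gives -4/9.

-4/9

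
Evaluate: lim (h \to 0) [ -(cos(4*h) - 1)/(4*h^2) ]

Direct substitution gives 0/0.
Apply L'Hôpital: lim (-4*sin(4*h))/(-8*h), still 0/0.
After 2 applications of L'Hôpital's rule the quotient is (-16*cos(4*h))/(-8); substituting h = 0 gives 2.

2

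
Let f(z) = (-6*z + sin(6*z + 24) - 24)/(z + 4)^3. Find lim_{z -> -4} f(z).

Direct substitution gives 0/0.
Apply L'Hôpital: lim (6*cos(6*z + 24) - 6)/(3*(z + 4)^2), still 0/0.
Apply L'Hôpital: lim (-36*sin(6*z + 24))/(6*z + 24), still 0/0.
After 3 applications of L'Hôpital's rule the quotient is (-216*cos(6*z + 24))/(6); substituting z = -4 gives -36.

-36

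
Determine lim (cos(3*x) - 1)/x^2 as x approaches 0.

Direct substitution gives 0/0.
Apply L'Hôpital: lim (-3*sin(3*x))/(2*x), still 0/0.
After 2 applications of L'Hôpital's rule the quotient is (-9*cos(3*x))/(2); substituting x = 0 gives -9/2.

-9/2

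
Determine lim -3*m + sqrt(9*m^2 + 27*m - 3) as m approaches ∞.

9/2

This has the form ∞ − ∞. Multiply and divide by the conjugate √(9*m^2 + 27*m - 3) + 3m.
That gives (27m - 3) / (√(9*m^2 + 27*m - 3) + 3m).
Divide numerator and denominator by m: the limit is 27/(2·3) = 9/2.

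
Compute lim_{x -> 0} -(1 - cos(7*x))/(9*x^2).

-49/18

Substitution gives 0/0.
Use (1 − cos u)/u² → 1/2 with u = 7x: the limit is 7²/(2·(-9)) = -49/18.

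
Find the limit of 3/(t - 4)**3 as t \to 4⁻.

As t → 4⁻, (t - 4) → 0⁻, so (t - 4)^3 → 0⁻ and 3/(t - 4)^3 → -∞.

-∞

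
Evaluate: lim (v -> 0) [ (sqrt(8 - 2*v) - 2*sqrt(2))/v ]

-√(2)/4

Substitution gives 0/0. Multiply numerator and denominator by the conjugate √(8 - 2v) + √8.
The numerator becomes (8 - 2v) − 8 = -2v, so the expression simplifies to -2/(√(8 - 2v) + √8).
Letting v → 0 gives -2/(2√8) = -√(2)/4.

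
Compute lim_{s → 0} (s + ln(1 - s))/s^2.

-1/2

Direct substitution gives 0/0.
Apply L'Hôpital: lim (1 - 1/(1 - s))/(2*s), still 0/0.
After 2 applications of L'Hôpital's rule the quotient is (-1/(1 - s)^2)/(2); substituting s = 0 gives -1/2.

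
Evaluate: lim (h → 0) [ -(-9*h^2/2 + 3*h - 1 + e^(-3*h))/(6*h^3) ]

Direct substitution gives 0/0.
Apply L'Hôpital: lim (-9*h + 3 - 3*e^(-3*h))/(-18*h^2), still 0/0.
Apply L'Hôpital: lim (-9 + 9*e^(-3*h))/(-36*h), still 0/0.
After 3 applications of L'Hôpital's rule the quotient is (-27*e^(-3*h))/(-36); substituting h = 0 gives 3/4.

3/4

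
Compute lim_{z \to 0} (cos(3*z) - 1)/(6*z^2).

Direct substitution gives 0/0.
Apply L'Hôpital: lim (-3*sin(3*z))/(12*z), still 0/0.
After 2 applications of L'Hôpital's rule the quotient is (-9*cos(3*z))/(12); substituting z = 0 gives -3/4.

-3/4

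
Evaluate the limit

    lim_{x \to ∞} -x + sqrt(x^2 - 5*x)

-5/2

This has the form ∞ − ∞. Multiply and divide by the conjugate √(x^2 - 5*x) + x.
That gives (-5x) / (√(x^2 - 5*x) + x).
Divide numerator and denominator by x: the limit is -5/(2·1) = -5/2.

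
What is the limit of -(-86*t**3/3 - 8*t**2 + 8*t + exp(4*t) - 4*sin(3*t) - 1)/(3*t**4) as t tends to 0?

Substitution gives 0/0 (the numerator vanishes to order 4).
Expand each term to order t^4: the coefficient of t^4 in -4·sin(3t) is 0 and in e^(4t) is 32/3.
Lower-order terms cancel with the polynomial part, so the numerator is (32/3)·t^4 + o(t^4), and the limit is (32/3)/(-3) = -32/9.

-32/9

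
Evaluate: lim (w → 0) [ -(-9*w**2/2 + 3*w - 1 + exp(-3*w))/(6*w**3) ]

Direct substitution gives 0/0.
Apply L'Hôpital: lim (-9*w + 3 - 3*e^(-3*w))/(-18*w^2), still 0/0.
Apply L'Hôpital: lim (-9 + 9*e^(-3*w))/(-36*w), still 0/0.
After 3 applications of L'Hôpital's rule the quotient is (-27*e^(-3*w))/(-36); substituting w = 0 gives 3/4.

3/4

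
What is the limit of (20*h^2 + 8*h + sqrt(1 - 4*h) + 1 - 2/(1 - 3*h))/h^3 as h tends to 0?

Substitution gives 0/0 (the numerator vanishes to order 3).
Expand each term to order h^3: the coefficient of h^3 in -2·1/(1 - 3h) is -54 and in √(1 - 4h) is -4.
Lower-order terms cancel with the polynomial part, so the numerator is (-58)·h^3 + o(h^3), and the limit is (-58)/(1) = -58.

-58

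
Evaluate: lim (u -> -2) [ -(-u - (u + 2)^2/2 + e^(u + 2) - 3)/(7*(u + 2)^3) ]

Direct substitution gives 0/0.
Apply L'Hôpital: lim (-u + e^(u + 2) - 3)/(-21*(u + 2)^2), still 0/0.
Apply L'Hôpital: lim (e^(u + 2) - 1)/(-42*u - 84), still 0/0.
After 3 applications of L'Hôpital's rule the quotient is (e^(u + 2))/(-42); substituting u = -2 gives -1/42.

-1/42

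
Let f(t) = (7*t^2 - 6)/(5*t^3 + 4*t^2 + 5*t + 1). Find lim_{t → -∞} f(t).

0

The denominator has degree 3 and the numerator degree 2. Dividing numerator and denominator by t^3 sends every term to 0 except the leading denominator term, so the limit is 0.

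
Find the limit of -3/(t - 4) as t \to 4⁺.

As t → 4⁺, (t - 4) → 0⁺, so (t - 4)^1 → 0⁺ and -3/(t - 4)^1 → -∞.

-∞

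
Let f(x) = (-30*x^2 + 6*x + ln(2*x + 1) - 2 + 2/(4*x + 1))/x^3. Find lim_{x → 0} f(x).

-376/3

Substitution gives 0/0 (the numerator vanishes to order 3).
Expand each term to order x^3: the coefficient of x^3 in 2·1/(1 + 4x) is -128 and in ln(1 + 2x) is 8/3.
Lower-order terms cancel with the polynomial part, so the numerator is (-376/3)·x^3 + o(x^3), and the limit is (-376/3)/(1) = -376/3.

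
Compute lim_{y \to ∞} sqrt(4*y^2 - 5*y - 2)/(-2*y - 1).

-1

For large |y|, √(4*y^2 - 5*y - 2) ≈ √4·|y| and the denominator ≈ -2y.
Since y → +∞, |y| = y, giving √4/(-2) = -1.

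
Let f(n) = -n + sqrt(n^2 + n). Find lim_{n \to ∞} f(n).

An ∞ − ∞ form. Rationalising with the conjugate, the difference becomes (n) / (√(n^2 + n) + n).
For large n the denominator behaves like 2·n, so the quotient tends to 1/2 = 1/2.

1/2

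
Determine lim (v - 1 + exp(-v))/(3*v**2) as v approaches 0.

1/6

Direct substitution gives 0/0.
Apply L'Hôpital: lim (1 - e^(-v))/(6*v), still 0/0.
After 2 applications of L'Hôpital's rule the quotient is (e^(-v))/(6); substituting v = 0 gives 1/6.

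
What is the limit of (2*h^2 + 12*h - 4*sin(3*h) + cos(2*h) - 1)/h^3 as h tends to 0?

Substitution gives 0/0 (the numerator vanishes to order 3).
Expand each term to order h^3: the coefficient of h^3 in cos(2h) is 0 and in -4·sin(3h) is 18.
Lower-order terms cancel with the polynomial part, so the numerator is (18)·h^3 + o(h^3), and the limit is (18)/(1) = 18.

18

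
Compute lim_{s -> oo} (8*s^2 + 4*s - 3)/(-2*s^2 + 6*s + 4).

-4

Numerator and denominator both have degree 2.
Dividing every term by s^2, all lower-order terms vanish and the limit is the ratio of leading coefficients, 8/(-2) = -4.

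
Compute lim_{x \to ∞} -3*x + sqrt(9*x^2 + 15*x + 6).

5/2

An ∞ − ∞ form. Rationalising with the conjugate, the difference becomes (15x + 6) / (√(9*x^2 + 15*x + 6) + 3x).
For large x the denominator behaves like 2·3x, so the quotient tends to 15/6 = 5/2.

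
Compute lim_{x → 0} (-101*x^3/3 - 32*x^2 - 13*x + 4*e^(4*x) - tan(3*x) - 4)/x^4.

Substitution gives 0/0 (the numerator vanishes to order 4).
Expand each term to order x^4: the coefficient of x^4 in −tan(3x) is 0 and in 4·e^(4x) is 128/3.
Lower-order terms cancel with the polynomial part, so the numerator is (128/3)·x^4 + o(x^4), and the limit is (128/3)/(1) = 128/3.

128/3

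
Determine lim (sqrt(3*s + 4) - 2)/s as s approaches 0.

Substitution gives 0/0. Multiply numerator and denominator by the conjugate √(4 + 3s) + √4.
The numerator becomes (4 + 3s) − 4 = 3s, so the expression simplifies to 3/(√(4 + 3s) + √4).
Letting s → 0 gives 3/(2√4) = 3/4.

3/4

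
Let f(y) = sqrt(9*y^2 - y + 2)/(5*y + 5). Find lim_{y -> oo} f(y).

For large |y|, √(9*y^2 - y + 2) ≈ √9·|y| and the denominator ≈ 5y.
Since y → +∞, |y| = y, giving √9/(5) = 3/5.

3/5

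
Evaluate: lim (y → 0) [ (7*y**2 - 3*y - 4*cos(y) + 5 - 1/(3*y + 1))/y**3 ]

27

Substitution gives 0/0; apply L'Hôpital's rule 3 times.
After differentiating numerator and denominator 3 times the quotient is (-4*sin(y) + 162/(3*y + 1)^4)/(6); at y = 0 this is 27.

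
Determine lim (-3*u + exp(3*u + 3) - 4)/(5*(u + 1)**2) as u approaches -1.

9/10

Direct substitution gives 0/0.
Apply L'Hôpital: lim (3*e^(3*u + 3) - 3)/(10*u + 10), still 0/0.
After 2 applications of L'Hôpital's rule the quotient is (9*e^(3*u + 3))/(10); substituting u = -1 gives 9/10.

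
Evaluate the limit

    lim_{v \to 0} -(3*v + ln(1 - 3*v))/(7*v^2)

9/14

Direct substitution gives 0/0.
Apply L'Hôpital: lim (3 - 3/(1 - 3*v))/(-14*v), still 0/0.
After 2 applications of L'Hôpital's rule the quotient is (-9/(1 - 3*v)^2)/(-14); substituting v = 0 gives 9/14.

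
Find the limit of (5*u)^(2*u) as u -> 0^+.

1

Base → 0⁺ and exponent → 0⁺: a 0^0 form.
Take logs: 2u·ln(5u). This is 0·(−∞); rewriting as ln(5u)/(1/(2u)) and applying L'Hôpital gives 0.
Hence the limit is e^0 = 1.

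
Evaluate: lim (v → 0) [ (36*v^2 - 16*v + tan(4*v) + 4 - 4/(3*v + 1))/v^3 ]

388/3

Substitution gives 0/0 (the numerator vanishes to order 3).
Expand each term to order v^3: the coefficient of v^3 in tan(4v) is 64/3 and in -4·1/(1 + 3v) is 108.
Lower-order terms cancel with the polynomial part, so the numerator is (388/3)·v^3 + o(v^3), and the limit is (388/3)/(1) = 388/3.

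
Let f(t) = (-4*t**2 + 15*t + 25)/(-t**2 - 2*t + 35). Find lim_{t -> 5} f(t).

25/12

At t = 5 both the top and bottom vanish — a removable singularity. Factoring out (t - 5) from each leaves (-4*t - 5)/(-t - 7), which at t = 5 equals 25/12.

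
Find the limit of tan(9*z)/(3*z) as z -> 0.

Substitution gives 0/0.
Since tan(u)/u → 1 as u → 0, tan(9z)/(9z) → 1 and the limit is 9/3 = 3.

3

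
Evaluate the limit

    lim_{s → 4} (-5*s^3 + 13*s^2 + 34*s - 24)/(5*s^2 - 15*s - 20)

Since s = 4 makes numerator and denominator zero, (s - 4) divides both.
Cancelling it gives (-5*s^2 - 7*s + 6)/(5*s + 5); now plug in s = 4 to get -102/25.

-102/25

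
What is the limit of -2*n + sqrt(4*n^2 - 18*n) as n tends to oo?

-9/2

An ∞ − ∞ form. Rationalising with the conjugate, the difference becomes (-18n) / (√(4*n^2 - 18*n) + 2n).
For large n the denominator behaves like 2·2n, so the quotient tends to -18/4 = -9/2.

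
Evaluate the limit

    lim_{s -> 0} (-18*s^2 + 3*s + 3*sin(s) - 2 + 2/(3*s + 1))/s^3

-109/2

Substitution gives 0/0 (the numerator vanishes to order 3).
Expand each term to order s^3: the coefficient of s^3 in 3·sin(s) is -1/2 and in 2·1/(1 + 3s) is -54.
Lower-order terms cancel with the polynomial part, so the numerator is (-109/2)·s^3 + o(s^3), and the limit is (-109/2)/(1) = -109/2.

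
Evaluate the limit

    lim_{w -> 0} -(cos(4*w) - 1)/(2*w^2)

Direct substitution gives 0/0.
Apply L'Hôpital: lim (-4*sin(4*w))/(-4*w), still 0/0.
After 2 applications of L'Hôpital's rule the quotient is (-16*cos(4*w))/(-4); substituting w = 0 gives 4.

4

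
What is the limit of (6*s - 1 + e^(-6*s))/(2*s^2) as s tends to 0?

Direct substitution gives 0/0.
Apply L'Hôpital: lim (6 - 6*e^(-6*s))/(4*s), still 0/0.
After 2 applications of L'Hôpital's rule the quotient is (36*e^(-6*s))/(4); substituting s = 0 gives 9.

9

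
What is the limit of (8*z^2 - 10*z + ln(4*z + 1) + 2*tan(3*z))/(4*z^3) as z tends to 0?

Substitution gives 0/0 (the numerator vanishes to order 3).
Expand each term to order z^3: the coefficient of z^3 in 2·tan(3z) is 18 and in ln(1 + 4z) is 64/3.
Lower-order terms cancel with the polynomial part, so the numerator is (118/3)·z^3 + o(z^3), and the limit is (118/3)/(4) = 59/6.

59/6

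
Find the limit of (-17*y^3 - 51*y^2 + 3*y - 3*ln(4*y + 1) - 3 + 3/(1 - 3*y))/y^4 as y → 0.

Substitution gives 0/0; apply L'Hôpital's rule 4 times.
After differentiating numerator and denominator 4 times the quotient is (4608/(4*y + 1)^4 - 5832/(3*y - 1)^5)/(24); at y = 0 this is 435.

435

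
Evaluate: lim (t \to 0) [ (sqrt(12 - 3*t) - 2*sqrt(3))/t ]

-√(3)/4

A 0/0 form; rationalise with √(12 - 3t) + √12. This collapses the numerator to -3t, leaving -3/(√(12 - 3t) + √12) → -3/(2√12) = -√(3)/4.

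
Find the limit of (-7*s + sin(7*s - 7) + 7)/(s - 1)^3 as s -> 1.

-343/6

Direct substitution gives 0/0.
Apply L'Hôpital: lim (7*cos(7*s - 7) - 7)/(3*(s - 1)^2), still 0/0.
Apply L'Hôpital: lim (-49*sin(7*s - 7))/(6*s - 6), still 0/0.
After 3 applications of L'Hôpital's rule the quotient is (-343*cos(7*s - 7))/(6); substituting s = 1 gives -343/6.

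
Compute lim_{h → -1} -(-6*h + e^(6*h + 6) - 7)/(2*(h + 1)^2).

-9

Direct substitution gives 0/0.
Apply L'Hôpital: lim (6*e^(6*h + 6) - 6)/(-4*h - 4), still 0/0.
After 2 applications of L'Hôpital's rule the quotient is (36*e^(6*h + 6))/(-4); substituting h = -1 gives -9.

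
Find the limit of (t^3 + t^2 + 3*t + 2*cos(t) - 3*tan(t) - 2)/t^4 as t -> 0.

Substitution gives 0/0; apply L'Hôpital's rule 4 times.
After differentiating numerator and denominator 4 times the quotient is (2*cos(t) - 72*tan(t)^5 - 120*tan(t)^3 - 48*tan(t))/(24); at t = 0 this is 1/12.

1/12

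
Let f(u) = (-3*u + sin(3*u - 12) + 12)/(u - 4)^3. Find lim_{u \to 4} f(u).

-9/2

Direct substitution gives 0/0.
Apply L'Hôpital: lim (3*cos(3*u - 12) - 3)/(3*(u - 4)^2), still 0/0.
Apply L'Hôpital: lim (-9*sin(3*u - 12))/(6*u - 24), still 0/0.
After 3 applications of L'Hôpital's rule the quotient is (-27*cos(3*u - 12))/(6); substituting u = 4 gives -9/2.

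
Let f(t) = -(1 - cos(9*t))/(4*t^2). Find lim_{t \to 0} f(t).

Substitution gives 0/0.
Use (1 − cos u)/u² → 1/2 with u = 9t: the limit is 9²/(2·(-4)) = -81/8.

-81/8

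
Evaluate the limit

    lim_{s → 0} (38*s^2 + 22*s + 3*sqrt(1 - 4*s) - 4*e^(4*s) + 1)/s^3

Substitution gives 0/0 (the numerator vanishes to order 3).
Expand each term to order s^3: the coefficient of s^3 in 3·√(1 - 4s) is -12 and in -4·e^(4s) is -128/3.
Lower-order terms cancel with the polynomial part, so the numerator is (-164/3)·s^3 + o(s^3), and the limit is (-164/3)/(1) = -164/3.

-164/3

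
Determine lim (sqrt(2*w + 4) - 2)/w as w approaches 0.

1/2

A 0/0 form; rationalise with √(4 + 2w) + √4. This collapses the numerator to 2w, leaving 2/(√(4 + 2w) + √4) → 2/(2√4) = 1/2.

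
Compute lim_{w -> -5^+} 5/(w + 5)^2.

As w → -5⁺, (w + 5) → 0⁺, so (w + 5)^2 → 0⁺ and 5/(w + 5)^2 → ∞.

∞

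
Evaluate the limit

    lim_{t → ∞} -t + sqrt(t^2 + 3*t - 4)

This has the form ∞ − ∞. Multiply and divide by the conjugate √(t^2 + 3*t - 4) + t.
That gives (3t - 4) / (√(t^2 + 3*t - 4) + t).
Divide numerator and denominator by t: the limit is 3/(2·1) = 3/2.

3/2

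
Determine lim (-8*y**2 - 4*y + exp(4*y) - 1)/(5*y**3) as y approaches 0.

32/15

Direct substitution gives 0/0.
Apply L'Hôpital: lim (-16*y + 4*e^(4*y) - 4)/(15*y^2), still 0/0.
Apply L'Hôpital: lim (16*e^(4*y) - 16)/(30*y), still 0/0.
After 3 applications of L'Hôpital's rule the quotient is (64*e^(4*y))/(30); substituting y = 0 gives 32/15.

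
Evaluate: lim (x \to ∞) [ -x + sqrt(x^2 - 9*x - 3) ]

-9/2

An ∞ − ∞ form. Rationalising with the conjugate, the difference becomes (-9x - 3) / (√(x^2 - 9*x - 3) + x).
For large x the denominator behaves like 2·x, so the quotient tends to -9/2 = -9/2.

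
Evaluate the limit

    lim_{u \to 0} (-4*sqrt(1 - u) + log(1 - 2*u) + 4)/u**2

-3/2

Substitution gives 0/0 (the numerator vanishes to order 2).
Expand each term to order u^2: the coefficient of u^2 in -4·√(1 - u) is 1/2 and in ln(1 - 2u) is -2.
Lower-order terms cancel with the polynomial part, so the numerator is (-3/2)·u^2 + o(u^2), and the limit is (-3/2)/(1) = -3/2.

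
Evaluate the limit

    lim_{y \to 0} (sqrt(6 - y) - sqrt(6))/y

-√(6)/12

A 0/0 form; rationalise with √(6 - y) + √6. This collapses the numerator to -y, leaving -1/(√(6 - y) + √6) → -1/(2√6) = -√(6)/12.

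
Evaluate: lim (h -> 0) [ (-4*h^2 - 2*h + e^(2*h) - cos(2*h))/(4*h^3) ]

1/3

Substitution gives 0/0; apply L'Hôpital's rule 3 times.
After differentiating numerator and denominator 3 times the quotient is (8*e^(2*h) - 8*sin(2*h))/(24); at h = 0 this is 1/3.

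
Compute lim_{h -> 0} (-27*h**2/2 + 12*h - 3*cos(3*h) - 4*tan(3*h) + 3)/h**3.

-36

Substitution gives 0/0; apply L'Hôpital's rule 3 times.
After differentiating numerator and denominator 3 times the quotient is (-81*sin(3*h) - 648*tan(3*h)^4 - 864*tan(3*h)^2 - 216)/(6); at h = 0 this is -36.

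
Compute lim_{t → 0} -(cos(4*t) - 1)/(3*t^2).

8/3

Direct substitution gives 0/0.
Apply L'Hôpital: lim (-4*sin(4*t))/(-6*t), still 0/0.
After 2 applications of L'Hôpital's rule the quotient is (-16*cos(4*t))/(-6); substituting t = 0 gives 8/3.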